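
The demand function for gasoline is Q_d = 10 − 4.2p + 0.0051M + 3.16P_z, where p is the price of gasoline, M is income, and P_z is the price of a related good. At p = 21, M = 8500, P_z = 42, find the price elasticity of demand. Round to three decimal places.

-0.901

At the given point, Q_d = 10 − 4.2(21) + 0.0051(8500) + 3.16(42) = 10 − 88.2 + 43.35 + 132.72 = 97.87.
∂Q_d/∂p = −4.2, so E_p = (−4.2)·(21/97.87) ≈ -0.901.
|E_p| < 1: demand is inelastic.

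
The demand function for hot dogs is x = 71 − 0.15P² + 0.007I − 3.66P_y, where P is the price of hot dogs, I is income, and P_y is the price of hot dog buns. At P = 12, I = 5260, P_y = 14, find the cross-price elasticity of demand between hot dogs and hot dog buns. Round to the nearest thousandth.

-1.465

Substituting, x = 71 − 0.15(12)² + 0.007(5260) − 3.66(14) = 71 − 21.6 + 36.82 − 51.24 = 34.98.
∂x/∂P_y = −3.66, so E_xy = -3.66·(14/34.98) ≈ -1.465.
E_xy < 0: the goods are complements.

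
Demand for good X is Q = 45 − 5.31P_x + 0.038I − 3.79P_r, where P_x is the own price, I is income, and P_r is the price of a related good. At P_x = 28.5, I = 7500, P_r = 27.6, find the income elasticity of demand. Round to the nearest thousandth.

3.848

Substituting, Q = 45 − 5.31(28.5) + 0.038(7500) − 3.79(27.6) = 45 − 151.335 + 285 − 104.604 = 74.061.
∂Q/∂I = +0.038, so E_I = 0.038·(7500/74.061) ≈ 3.848.
E_I > 1: normal good (luxury).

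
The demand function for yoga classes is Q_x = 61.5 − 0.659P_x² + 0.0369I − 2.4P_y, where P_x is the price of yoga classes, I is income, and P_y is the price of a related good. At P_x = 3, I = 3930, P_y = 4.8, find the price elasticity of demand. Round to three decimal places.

-0.063

Q_x = 61.5 − 0.659(3)² + 0.0369(3930) − 2.4(4.8) = 61.5 − 5.931 + 145.017 − 11.52 = 189.066.
∂Q_x/∂P_x = −2·0.659·P_x = -3.954, so E_p = -3.954·(3/189.066) ≈ -0.063.
|E_p| < 1: demand is inelastic.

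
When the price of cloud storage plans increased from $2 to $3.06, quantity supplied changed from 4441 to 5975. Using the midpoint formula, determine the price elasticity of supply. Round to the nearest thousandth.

%ΔQ = (5975 − 4441)/[(4441 + 5975)/2] = 1534/5208 ≈ 0.2945.
%Δp = (3.06 − 2)/[(2 + 3.06)/2] = 1.06/2.53 ≈ 0.4190.
Arc elasticity E = %ΔQ/%Δp ≈ 0.2945/0.4190 ≈ 0.703.
|E| < 1: supply is inelastic over this range.

0.703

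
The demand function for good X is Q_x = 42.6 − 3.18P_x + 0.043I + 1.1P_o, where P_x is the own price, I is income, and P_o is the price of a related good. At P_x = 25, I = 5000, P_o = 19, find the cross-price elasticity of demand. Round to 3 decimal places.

First evaluate Q_x: 42.6 − 3.18(25) + 0.043(5000) + 1.1(19) = 42.6 − 79.5 + 215 + 20.9 = 199.
∂Q_x/∂P_o = +1.1, so E_xy = 1.1·(19/199) ≈ 0.105.
E_xy > 0: the goods are substitutes.

0.105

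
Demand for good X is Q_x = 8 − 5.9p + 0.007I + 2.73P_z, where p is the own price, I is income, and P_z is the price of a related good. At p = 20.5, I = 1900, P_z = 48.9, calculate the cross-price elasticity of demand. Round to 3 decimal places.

Q_x = 8 − 5.9(20.5) + 0.007(1900) + 2.73(48.9) = 8 − 120.95 + 13.3 + 133.497 = 33.847.
∂Q_x/∂P_z = +2.73, so E_xy = 2.73·(48.9/33.847) ≈ 3.944.
E_xy > 0: the goods are substitutes.

3.944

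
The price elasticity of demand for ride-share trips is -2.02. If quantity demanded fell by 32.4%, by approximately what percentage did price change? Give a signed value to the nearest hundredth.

%ΔQ ≈ E × %ΔP ⇒ %ΔP = %ΔQ / E = (-32.4%)/(-2.02) ≈ 16.04%.

16.04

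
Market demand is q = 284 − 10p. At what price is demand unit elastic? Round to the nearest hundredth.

For linear demand q = a − bp, E = −bp/(a − bp). |E| = 1 ⇒ bp = a − bp ⇒ p = a/(2b).
p = 284/(2·10) = 14.20.

14.20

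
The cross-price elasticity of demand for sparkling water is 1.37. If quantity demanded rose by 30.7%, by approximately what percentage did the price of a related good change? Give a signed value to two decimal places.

%ΔQ ≈ E × %ΔP_y ⇒ %ΔP_y = %ΔQ / E = (30.7%)/(1.37) ≈ 22.41%.

22.41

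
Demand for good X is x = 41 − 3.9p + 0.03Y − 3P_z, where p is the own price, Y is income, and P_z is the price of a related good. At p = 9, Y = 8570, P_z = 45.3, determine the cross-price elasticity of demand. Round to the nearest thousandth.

Substituting, x = 41 − 3.9(9) + 0.03(8570) − 3(45.3) = 41 − 35.1 + 257.1 − 135.9 = 127.1.
∂x/∂P_z = −3, so E_xy = -3·(45.3/127.1) ≈ -1.069.
E_xy < 0: the goods are complements.

-1.069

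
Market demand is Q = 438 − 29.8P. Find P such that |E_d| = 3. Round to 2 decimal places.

11.02

Set −bP/(a − bP) = −3 ⇒ bP = 3(a − bP) ⇒ bP(1+3) = 3·a.
P = 3·438/(29.8·4) ≈ 11.02.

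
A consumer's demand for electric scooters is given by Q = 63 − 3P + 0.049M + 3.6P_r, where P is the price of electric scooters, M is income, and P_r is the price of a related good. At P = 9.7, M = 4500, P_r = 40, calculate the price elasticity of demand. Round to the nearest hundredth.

-0.07

At the given point, Q = 63 − 3(9.7) + 0.049(4500) + 3.6(40) = 63 − 29.1 + 220.5 + 144 = 398.4.
∂Q/∂P = −3, so E_p = (−3)·(9.7/398.4) ≈ -0.07.
|E_p| < 1: demand is inelastic.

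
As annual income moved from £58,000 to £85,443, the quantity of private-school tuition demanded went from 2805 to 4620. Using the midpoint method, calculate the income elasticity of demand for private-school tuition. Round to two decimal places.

1.28

%ΔQ = (4620 − 2805)/[(2805+4620)/2] = 1815/3712.5 ≈ 0.4889.
%ΔI = (85,443 − 58,000)/[(58,000+85,443)/2] = 27443/71721.5 ≈ 0.3826.
E_I = %ΔQ/%ΔI ≈ 1.28.
E_I > 1: normal good (luxury).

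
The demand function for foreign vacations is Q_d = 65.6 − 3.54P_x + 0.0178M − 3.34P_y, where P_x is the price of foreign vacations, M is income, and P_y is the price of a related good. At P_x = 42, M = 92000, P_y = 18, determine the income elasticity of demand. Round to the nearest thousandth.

First evaluate Q_d: 65.6 − 3.54(42) + 0.0178(92000) − 3.34(18) = 65.6 − 148.68 + 1637.6 − 60.12 = 1494.4.
∂Q_d/∂M = +0.0178, so E_I = 0.0178·(92000/1494.4) ≈ 1.096.
E_I > 1: normal good (luxury).

1.096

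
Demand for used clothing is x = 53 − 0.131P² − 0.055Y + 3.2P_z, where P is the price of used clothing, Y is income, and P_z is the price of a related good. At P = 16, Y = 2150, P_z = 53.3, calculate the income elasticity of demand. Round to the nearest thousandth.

x = 53 − 0.131(16)² − 0.055(2150) + 3.2(53.3) = 53 − 33.536 − 118.25 + 170.56 = 71.774.
∂x/∂Y = −0.055, so E_I = -0.055·(2150/71.774) ≈ -1.648.
E_I < 0: inferior good.

-1.648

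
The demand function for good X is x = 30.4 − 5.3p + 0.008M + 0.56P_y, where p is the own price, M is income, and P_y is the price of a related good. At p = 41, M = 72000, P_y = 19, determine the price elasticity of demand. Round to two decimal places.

x = 30.4 − 5.3(41) + 0.008(72000) + 0.56(19) = 30.4 − 217.3 + 576 + 10.64 = 399.74.
∂x/∂p = −5.3, so E_p = (−5.3)·(41/399.74) ≈ -0.54.
|E_p| < 1: demand is inelastic.

-0.54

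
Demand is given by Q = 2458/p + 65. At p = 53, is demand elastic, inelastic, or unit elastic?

inelastic

At p = 53, Q = 111.3774.
dQ/dp = −2458/p² = −0.875.
Point elasticity E = (dQ/dp)·(p/Q) = -0.875 × 53/111.3774 ≈ -0.416.
|E| ≈ 0.416 < 1, so demand is inelastic.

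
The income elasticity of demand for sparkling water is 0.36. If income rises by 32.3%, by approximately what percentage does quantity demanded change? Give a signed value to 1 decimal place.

11.6

%ΔQ ≈ E × %ΔI = (0.36) × (32.3%) ≈ 11.6%.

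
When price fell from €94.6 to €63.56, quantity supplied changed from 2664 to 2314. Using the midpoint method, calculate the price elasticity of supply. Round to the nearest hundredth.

%Δq = (2314 − 2664)/[(2664 + 2314)/2] = -350/2489 ≈ -0.1406.
%Δp = (63.56 − 94.6)/[(94.6 + 63.56)/2] = -31.04/79.08 ≈ -0.3925.
Arc elasticity E = %Δq/%Δp ≈ -0.1406/-0.3925 ≈ 0.36.
|E| < 1: supply is inelastic over this range.

0.36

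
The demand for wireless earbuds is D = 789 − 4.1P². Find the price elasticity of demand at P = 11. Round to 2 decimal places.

-3.39

At P = 11, D = 292.9.
dD/dP = −2·4.1·P = −90.2.
Point elasticity E = (dD/dP)·(P/D) = -90.2 × 11/292.9 ≈ -3.39.
|E| > 1, so demand is elastic at this price.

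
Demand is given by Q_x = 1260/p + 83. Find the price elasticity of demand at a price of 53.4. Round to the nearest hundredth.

-0.22

At p = 53.4, Q_x = 106.5955.
dQ_x/dp = −1260/p² = −0.4419.
Point elasticity E = (dQ_x/dp)·(p/Q_x) = -0.4419 × 53.4/106.5955 ≈ -0.22.
|E| < 1, so demand is inelastic at this price.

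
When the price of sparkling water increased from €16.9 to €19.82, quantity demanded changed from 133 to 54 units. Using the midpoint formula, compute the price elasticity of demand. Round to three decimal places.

-5.313

%ΔQ = (54 − 133)/[(133 + 54)/2] = -79/93.5 ≈ -0.8449.
%Δp = (19.82 − 16.9)/[(16.9 + 19.82)/2] = 2.92/18.36 ≈ 0.1590.
Arc elasticity E = %ΔQ/%Δp ≈ -0.8449/0.1590 ≈ -5.313.
|E| > 1: demand is elastic over this range.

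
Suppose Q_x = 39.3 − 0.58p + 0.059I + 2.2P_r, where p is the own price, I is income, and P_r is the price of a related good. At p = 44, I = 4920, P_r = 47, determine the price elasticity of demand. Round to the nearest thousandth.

-0.063

Q_x = 39.3 − 0.58(44) + 0.059(4920) + 2.2(47) = 39.3 − 25.52 + 290.28 + 103.4 = 407.46.
∂Q_x/∂p = −0.58, so E_p = (−0.58)·(44/407.46) ≈ -0.063.
|E_p| < 1: demand is inelastic.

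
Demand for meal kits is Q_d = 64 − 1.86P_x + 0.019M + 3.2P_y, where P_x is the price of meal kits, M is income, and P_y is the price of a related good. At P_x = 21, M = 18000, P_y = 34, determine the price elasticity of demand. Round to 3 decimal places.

-0.082

Substituting, Q_d = 64 − 1.86(21) + 0.019(18000) + 3.2(34) = 64 − 39.06 + 342 + 108.8 = 475.74.
∂Q_d/∂P_x = −1.86, so E_p = (−1.86)·(21/475.74) ≈ -0.082.
|E_p| < 1: demand is inelastic.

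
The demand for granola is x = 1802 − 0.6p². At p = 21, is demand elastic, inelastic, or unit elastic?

At p = 21, x = 1537.4.
dx/dp = −2·0.6·p = −25.2.
Point elasticity E = (dx/dp)·(p/x) = -25.2 × 21/1537.4 ≈ -0.344.
|E| ≈ 0.344 < 1, so demand is inelastic.

inelastic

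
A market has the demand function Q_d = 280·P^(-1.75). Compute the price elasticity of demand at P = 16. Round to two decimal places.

-1.75

For a Cobb–Douglas (constant-elasticity) form Q_d = A·P^α·…, the elasticity with respect to P equals the exponent α at every point.
Here the exponent on P is -1.75, so the price elasticity of demand is -1.75.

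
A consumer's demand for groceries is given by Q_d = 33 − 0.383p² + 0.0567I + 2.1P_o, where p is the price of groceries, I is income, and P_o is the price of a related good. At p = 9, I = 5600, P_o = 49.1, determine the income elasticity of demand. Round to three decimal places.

Q_d = 33 − 0.383(9)² + 0.0567(5600) + 2.1(49.1) = 33 − 31.023 + 317.52 + 103.11 = 422.607.
∂Q_d/∂I = +0.0567, so E_I = 0.0567·(5600/422.607) ≈ 0.751.
E_I ∈ (0,1): normal good (necessity).

0.751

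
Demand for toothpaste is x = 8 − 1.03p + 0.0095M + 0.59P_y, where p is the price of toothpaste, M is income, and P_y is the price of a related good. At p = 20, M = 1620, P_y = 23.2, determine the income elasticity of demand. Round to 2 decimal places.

0.93

At the given point, x = 8 − 1.03(20) + 0.0095(1620) + 0.59(23.2) = 8 − 20.6 + 15.39 + 13.688 = 16.478.
∂x/∂M = +0.0095, so E_I = 0.0095·(1620/16.478) ≈ 0.93.
E_I ∈ (0,1): normal good (necessity).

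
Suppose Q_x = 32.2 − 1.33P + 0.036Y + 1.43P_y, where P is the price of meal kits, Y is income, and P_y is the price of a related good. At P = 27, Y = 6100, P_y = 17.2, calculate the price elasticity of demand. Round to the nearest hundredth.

-0.15

Evaluating quantity at (P, Y, P_y) gives Q_x = 32.2 − 1.33(27) + 0.036(6100) + 1.43(17.2) = 32.2 − 35.91 + 219.6 + 24.596 = 240.486.
∂Q_x/∂P = −1.33, so E_p = (−1.33)·(27/240.486) ≈ -0.15.
|E_p| < 1: demand is inelastic.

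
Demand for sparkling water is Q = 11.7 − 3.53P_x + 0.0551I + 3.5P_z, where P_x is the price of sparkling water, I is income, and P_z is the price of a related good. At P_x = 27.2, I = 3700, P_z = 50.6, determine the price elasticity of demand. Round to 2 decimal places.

Evaluating quantity at (P_x, I, P_z) gives Q = 11.7 − 3.53(27.2) + 0.0551(3700) + 3.5(50.6) = 11.7 − 96.016 + 203.87 + 177.1 = 296.654.
∂Q/∂P_x = −3.53, so E_p = (−3.53)·(27.2/296.654) ≈ -0.32.
|E_p| < 1: demand is inelastic.

-0.32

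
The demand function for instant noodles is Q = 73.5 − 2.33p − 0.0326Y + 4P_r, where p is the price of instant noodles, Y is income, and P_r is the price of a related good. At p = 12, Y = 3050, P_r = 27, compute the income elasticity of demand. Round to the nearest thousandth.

-1.838

First evaluate Q: 73.5 − 2.33(12) − 0.0326(3050) + 4(27) = 73.5 − 27.96 − 99.43 + 108 = 54.11.
∂Q/∂Y = −0.0326, so E_I = -0.0326·(3050/54.11) ≈ -1.838.
E_I < 0: inferior good.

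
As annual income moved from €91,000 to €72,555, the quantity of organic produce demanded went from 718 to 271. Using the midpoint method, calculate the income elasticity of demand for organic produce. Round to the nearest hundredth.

4.01

%ΔQ = (271 − 718)/[(718+271)/2] = -447/494.5 ≈ -0.9039.
%ΔI = (72,555 − 91,000)/[(91,000+72,555)/2] = -18445/81777.5 ≈ -0.2256.
E_I = %ΔQ/%ΔI ≈ 4.01.
E_I > 1: normal good (luxury).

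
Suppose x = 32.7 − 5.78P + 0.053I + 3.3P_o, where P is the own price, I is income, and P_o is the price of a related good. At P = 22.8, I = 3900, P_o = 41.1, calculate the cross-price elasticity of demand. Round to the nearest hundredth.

First evaluate x: 32.7 − 5.78(22.8) + 0.053(3900) + 3.3(41.1) = 32.7 − 131.784 + 206.7 + 135.63 = 243.246.
∂x/∂P_o = +3.3, so E_xy = 3.3·(41.1/243.246) ≈ 0.56.
E_xy > 0: the goods are substitutes.

0.56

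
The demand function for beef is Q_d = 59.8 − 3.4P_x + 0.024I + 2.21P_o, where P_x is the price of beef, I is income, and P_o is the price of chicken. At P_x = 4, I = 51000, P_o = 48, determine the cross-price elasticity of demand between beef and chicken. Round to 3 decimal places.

0.077

Substituting, Q_d = 59.8 − 3.4(4) + 0.024(51000) + 2.21(48) = 59.8 − 13.6 + 1224 + 106.08 = 1376.28.
∂Q_d/∂P_o = +2.21, so E_xy = 2.21·(48/1376.28) ≈ 0.077.
E_xy > 0: the goods are substitutes.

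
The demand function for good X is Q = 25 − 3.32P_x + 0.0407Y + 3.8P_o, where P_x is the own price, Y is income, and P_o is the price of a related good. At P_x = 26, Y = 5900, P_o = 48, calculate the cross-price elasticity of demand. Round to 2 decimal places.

At the given point, Q = 25 − 3.32(26) + 0.0407(5900) + 3.8(48) = 25 − 86.32 + 240.13 + 182.4 = 361.21.
∂Q/∂P_o = +3.8, so E_xy = 3.8·(48/361.21) ≈ 0.50.
E_xy > 0: the goods are substitutes.

0.50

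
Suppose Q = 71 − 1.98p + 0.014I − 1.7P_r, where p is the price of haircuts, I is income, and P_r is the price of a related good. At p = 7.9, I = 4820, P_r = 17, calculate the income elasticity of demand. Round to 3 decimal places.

0.718

Q = 71 − 1.98(7.9) + 0.014(4820) − 1.7(17) = 71 − 15.642 + 67.48 − 28.9 = 93.938.
∂Q/∂I = +0.014, so E_I = 0.014·(4820/93.938) ≈ 0.718.
E_I ∈ (0,1): normal good (necessity).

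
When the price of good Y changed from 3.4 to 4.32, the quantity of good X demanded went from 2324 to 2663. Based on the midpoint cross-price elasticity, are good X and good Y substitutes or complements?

%ΔQ_x = (2663 − 2324)/[(2324+2663)/2] = 339/2493.5 ≈ 0.1360.
%ΔP_y = (4.32 − 3.4)/[(3.4+4.32)/2] ≈ 0.2383.
E_xy = 0.1360/0.2383 ≈ 0.570.
E_xy > 0, so the goods are substitutes.

substitutes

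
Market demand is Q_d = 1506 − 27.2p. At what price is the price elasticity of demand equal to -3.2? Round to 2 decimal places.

42.18

Set −bp/(a − bp) = −3.2 ⇒ bp = 3.2(a − bp) ⇒ bp(1+3.2) = 3.2·a.
p = 3.2·1506/(27.2·4.2) ≈ 42.18.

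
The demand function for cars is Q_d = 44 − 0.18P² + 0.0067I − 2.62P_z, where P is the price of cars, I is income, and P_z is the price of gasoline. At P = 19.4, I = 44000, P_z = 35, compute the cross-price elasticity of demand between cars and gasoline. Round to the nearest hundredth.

-0.51

Evaluating quantity at (P, I, P_z) gives Q_d = 44 − 0.18(19.4)² + 0.0067(44000) − 2.62(35) = 44 − 67.7448 + 294.8 − 91.7 = 179.3552.
∂Q_d/∂P_z = −2.62, so E_xy = -2.62·(35/179.3552) ≈ -0.51.
E_xy < 0: the goods are complements.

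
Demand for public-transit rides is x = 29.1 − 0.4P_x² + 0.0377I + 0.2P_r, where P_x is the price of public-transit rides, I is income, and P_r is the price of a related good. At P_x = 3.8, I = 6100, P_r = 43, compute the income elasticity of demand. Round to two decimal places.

0.88

x = 29.1 − 0.4(3.8)² + 0.0377(6100) + 0.2(43) = 29.1 − 5.776 + 229.97 + 8.6 = 261.894.
∂x/∂I = +0.0377, so E_I = 0.0377·(6100/261.894) ≈ 0.88.
E_I ∈ (0,1): normal good (necessity).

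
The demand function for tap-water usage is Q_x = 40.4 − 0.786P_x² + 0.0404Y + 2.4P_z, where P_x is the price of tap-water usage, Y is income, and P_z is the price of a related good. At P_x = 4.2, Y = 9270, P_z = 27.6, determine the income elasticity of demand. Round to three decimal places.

Q_x = 40.4 − 0.786(4.2)² + 0.0404(9270) + 2.4(27.6) = 40.4 − 13.865 + 374.508 + 66.24 = 467.283.
∂Q_x/∂Y = +0.0404, so E_I = 0.0404·(9270/467.283) ≈ 0.801.
E_I ∈ (0,1): normal good (necessity).

0.801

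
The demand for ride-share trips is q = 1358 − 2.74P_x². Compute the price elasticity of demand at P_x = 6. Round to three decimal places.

-0.157

At P_x = 6, q = 1259.36.
dq/dP_x = −2·2.74·P_x = −32.88.
Point elasticity E = (dq/dP_x)·(P_x/q) = -32.88 × 6/1259.36 ≈ -0.157.
|E| < 1, so demand is inelastic at this price.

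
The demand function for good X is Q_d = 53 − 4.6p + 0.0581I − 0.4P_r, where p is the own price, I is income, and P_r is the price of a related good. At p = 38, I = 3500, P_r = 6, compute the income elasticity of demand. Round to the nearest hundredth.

2.57

Q_d = 53 − 4.6(38) + 0.0581(3500) − 0.4(6) = 53 − 174.8 + 203.35 − 2.4 = 79.15.
∂Q_d/∂I = +0.0581, so E_I = 0.0581·(3500/79.15) ≈ 2.57.
E_I > 1: normal good (luxury).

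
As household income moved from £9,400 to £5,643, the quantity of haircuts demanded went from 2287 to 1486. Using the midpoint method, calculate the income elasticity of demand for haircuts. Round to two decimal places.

%ΔQ = (1486 − 2287)/[(2287+1486)/2] = -801/1886.5 ≈ -0.4246.
%ΔM = (5,643 − 9,400)/[(9,400+5,643)/2] = -3757/7521.5 ≈ -0.4995.
E_I = %ΔQ/%ΔM ≈ 0.85.
E_I ∈ (0,1): normal good (necessity).

0.85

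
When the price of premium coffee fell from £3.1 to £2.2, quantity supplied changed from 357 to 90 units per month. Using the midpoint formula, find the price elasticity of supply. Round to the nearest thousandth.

3.518

%ΔQ = (90 − 357)/[(357 + 90)/2] = -267/223.5 ≈ -1.1946.
%Δp = (2.2 − 3.1)/[(3.1 + 2.2)/2] = -0.9/2.65 ≈ -0.3396.
Arc elasticity E = %ΔQ/%Δp ≈ -1.1946/-0.3396 ≈ 3.518.
|E| > 1: supply is elastic over this range.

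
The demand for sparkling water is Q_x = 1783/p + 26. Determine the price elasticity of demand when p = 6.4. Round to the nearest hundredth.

At p = 6.4, Q_x = 304.5938.
dQ_x/dp = −1783/p² = −43.5303.
Point elasticity E = (dQ_x/dp)·(p/Q_x) = -43.5303 × 6.4/304.5938 ≈ -0.91.
|E| < 1, so demand is inelastic at this price.

-0.91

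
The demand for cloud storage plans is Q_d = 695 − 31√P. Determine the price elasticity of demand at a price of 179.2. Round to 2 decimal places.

At P = 179.2, Q_d = 280.0166.
dQ_d/dP = −31/(2√P) = −31/(2·13.3866).
Point elasticity E = (dQ_d/dP)·(P/Q_d) = -1.1579 × 179.2/280.0166 ≈ -0.74.
|E| < 1, so demand is inelastic at this price.

-0.74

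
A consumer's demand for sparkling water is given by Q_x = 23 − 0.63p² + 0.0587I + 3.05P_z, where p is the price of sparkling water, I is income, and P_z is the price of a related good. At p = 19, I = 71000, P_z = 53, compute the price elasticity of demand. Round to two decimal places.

Substituting, Q_x = 23 − 0.63(19)² + 0.0587(71000) + 3.05(53) = 23 − 227.43 + 4167.7 + 161.65 = 4124.92.
∂Q_x/∂p = −2·0.63·p = -23.94, so E_p = -23.94·(19/4124.92) ≈ -0.11.
|E_p| < 1: demand is inelastic.

-0.11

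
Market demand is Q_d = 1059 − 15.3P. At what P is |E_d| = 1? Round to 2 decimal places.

For linear demand Q_d = a − bP, E = −bP/(a − bP). |E| = 1 ⇒ bP = a − bP ⇒ P = a/(2b).
P = 1059/(2·15.3) ≈ 34.61.

34.61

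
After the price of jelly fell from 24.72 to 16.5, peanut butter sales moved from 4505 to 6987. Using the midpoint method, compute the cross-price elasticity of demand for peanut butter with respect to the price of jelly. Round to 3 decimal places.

%ΔQ_x = (6987 − 4505)/[(4505+6987)/2] = 2482/5746 ≈ 0.4320.
%ΔP_y = (16.5 − 24.72)/[(24.72+16.5)/2] ≈ -0.3988.
E_xy = 0.4320/-0.3988 ≈ -1.083.
E_xy < 0, so peanut butter and jelly are complements.

-1.083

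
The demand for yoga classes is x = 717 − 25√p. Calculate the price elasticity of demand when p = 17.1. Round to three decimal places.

At p = 17.1, x = 613.6196.
dx/dp = −25/(2√p) = −25/(2·4.1352).
Point elasticity E = (dx/dp)·(p/x) = -3.0228 × 17.1/613.6196 ≈ -0.084.
|E| < 1, so demand is inelastic at this price.

-0.084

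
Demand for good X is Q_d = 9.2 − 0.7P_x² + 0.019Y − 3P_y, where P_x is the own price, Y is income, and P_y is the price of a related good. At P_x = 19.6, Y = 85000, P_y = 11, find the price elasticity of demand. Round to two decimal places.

-0.41

At the given point, Q_d = 9.2 − 0.7(19.6)² + 0.019(85000) − 3(11) = 9.2 − 268.912 + 1615 − 33 = 1322.288.
∂Q_d/∂P_x = −2·0.7·P_x = -27.44, so E_p = -27.44·(19.6/1322.288) ≈ -0.41.
|E_p| < 1: demand is inelastic.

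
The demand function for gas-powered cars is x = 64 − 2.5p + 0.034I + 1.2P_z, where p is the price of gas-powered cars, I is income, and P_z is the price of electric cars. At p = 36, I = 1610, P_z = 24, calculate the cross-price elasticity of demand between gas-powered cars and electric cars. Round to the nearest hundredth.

0.50

Substituting, x = 64 − 2.5(36) + 0.034(1610) + 1.2(24) = 64 − 90 + 54.74 + 28.8 = 57.54.
∂x/∂P_z = +1.2, so E_xy = 1.2·(24/57.54) ≈ 0.50.
E_xy > 0: the goods are substitutes.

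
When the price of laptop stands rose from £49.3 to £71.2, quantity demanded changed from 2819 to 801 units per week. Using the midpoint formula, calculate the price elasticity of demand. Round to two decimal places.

%ΔQ = (801 − 2819)/[(2819 + 801)/2] = -2018/1810 ≈ -1.1149.
%Δp = (71.2 − 49.3)/[(49.3 + 71.2)/2] = 21.9/60.25 ≈ 0.3635.
Arc elasticity E = %ΔQ/%Δp ≈ -1.1149/0.3635 ≈ -3.07.
|E| > 1: demand is elastic over this range.

-3.07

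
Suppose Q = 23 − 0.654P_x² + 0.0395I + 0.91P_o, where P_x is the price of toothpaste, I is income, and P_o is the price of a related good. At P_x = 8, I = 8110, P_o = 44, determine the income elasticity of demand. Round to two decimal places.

Q = 23 − 0.654(8)² + 0.0395(8110) + 0.91(44) = 23 − 41.856 + 320.345 + 40.04 = 341.529.
∂Q/∂I = +0.0395, so E_I = 0.0395·(8110/341.529) ≈ 0.94.
E_I ∈ (0,1): normal good (necessity).

0.94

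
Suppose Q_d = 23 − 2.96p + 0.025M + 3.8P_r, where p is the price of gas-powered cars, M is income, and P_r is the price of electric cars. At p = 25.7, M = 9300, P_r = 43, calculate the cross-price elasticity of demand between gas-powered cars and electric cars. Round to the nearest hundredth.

First evaluate Q_d: 23 − 2.96(25.7) + 0.025(9300) + 3.8(43) = 23 − 76.072 + 232.5 + 163.4 = 342.828.
∂Q_d/∂P_r = +3.8, so E_xy = 3.8·(43/342.828) ≈ 0.48.
E_xy > 0: the goods are substitutes.

0.48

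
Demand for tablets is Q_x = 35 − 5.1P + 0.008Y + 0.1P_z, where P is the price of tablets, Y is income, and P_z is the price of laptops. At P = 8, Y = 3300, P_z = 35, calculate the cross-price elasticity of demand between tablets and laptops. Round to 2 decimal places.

0.15

Evaluating quantity at (P, Y, P_z) gives Q_x = 35 − 5.1(8) + 0.008(3300) + 0.1(35) = 35 − 40.8 + 26.4 + 3.5 = 24.1.
∂Q_x/∂P_z = +0.1, so E_xy = 0.1·(35/24.1) ≈ 0.15.
E_xy > 0: the goods are substitutes.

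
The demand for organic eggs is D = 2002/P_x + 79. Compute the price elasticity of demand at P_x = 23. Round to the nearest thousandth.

-0.524

At P_x = 23, D = 166.0435.
dD/dP_x = −2002/P_x² = −3.7845.
Point elasticity E = (dD/dP_x)·(P_x/D) = -3.7845 × 23/166.0435 ≈ -0.524.
|E| < 1, so demand is inelastic at this price.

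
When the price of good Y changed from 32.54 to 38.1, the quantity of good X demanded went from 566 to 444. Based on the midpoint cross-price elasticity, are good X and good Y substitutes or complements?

complements

%ΔQ_x = (444 − 566)/[(566+444)/2] = -122/505 ≈ -0.2416.
%ΔP_y = (38.1 − 32.54)/[(32.54+38.1)/2] ≈ 0.1574.
E_xy = -0.2416/0.1574 ≈ -1.535.
E_xy < 0, so the goods are complements.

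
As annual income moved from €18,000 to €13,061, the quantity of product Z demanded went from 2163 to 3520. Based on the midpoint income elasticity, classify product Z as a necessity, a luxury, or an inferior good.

%ΔQ = (3520 − 2163)/[(2163+3520)/2] = 1357/2841.5 ≈ 0.4776.
%ΔM = (13,061 − 18,000)/[(18,000+13,061)/2] = -4939/15530.5 ≈ -0.3180.
E_I = %ΔQ/%ΔM ≈ -1.502.
E_I < 0: inferior good.

inferior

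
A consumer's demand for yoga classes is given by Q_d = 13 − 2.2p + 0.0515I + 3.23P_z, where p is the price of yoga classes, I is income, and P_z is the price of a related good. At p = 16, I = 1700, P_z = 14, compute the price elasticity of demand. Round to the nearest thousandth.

Q_d = 13 − 2.2(16) + 0.0515(1700) + 3.23(14) = 13 − 35.2 + 87.55 + 45.22 = 110.57.
∂Q_d/∂p = −2.2, so E_p = (−2.2)·(16/110.57) ≈ -0.318.
|E_p| < 1: demand is inelastic.

-0.318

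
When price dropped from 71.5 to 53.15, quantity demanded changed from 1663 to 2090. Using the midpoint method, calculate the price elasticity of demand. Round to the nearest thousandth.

%Δq = (2090 − 1663)/[(1663 + 2090)/2] = 427/1876.5 ≈ 0.2276.
%Δp = (53.15 − 71.5)/[(71.5 + 53.15)/2] = -18.35/62.325 ≈ -0.2944.
Arc elasticity E = %Δq/%Δp ≈ 0.2276/-0.2944 ≈ -0.773.
|E| < 1: demand is inelastic over this range.

-0.773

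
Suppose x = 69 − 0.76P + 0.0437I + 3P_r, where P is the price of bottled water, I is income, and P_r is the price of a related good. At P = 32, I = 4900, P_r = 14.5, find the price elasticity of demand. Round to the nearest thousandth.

-0.080

Substituting, x = 69 − 0.76(32) + 0.0437(4900) + 3(14.5) = 69 − 24.32 + 214.13 + 43.5 = 302.31.
∂x/∂P = −0.76, so E_p = (−0.76)·(32/302.31) ≈ -0.080.
|E_p| < 1: demand is inelastic.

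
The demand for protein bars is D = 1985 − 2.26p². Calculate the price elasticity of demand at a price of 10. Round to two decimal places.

At p = 10, D = 1759.
dD/dp = −2·2.26·p = −45.2.
Point elasticity E = (dD/dp)·(p/D) = -45.2 × 10/1759 ≈ -0.26.
|E| < 1, so demand is inelastic at this price.

-0.26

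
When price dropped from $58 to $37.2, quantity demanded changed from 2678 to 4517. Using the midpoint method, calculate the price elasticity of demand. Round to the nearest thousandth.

-1.170

%Δq = (4517 − 2678)/[(2678 + 4517)/2] = 1839/3597.5 ≈ 0.5112.
%ΔP = (37.2 − 58)/[(58 + 37.2)/2] = -20.8/47.6 ≈ -0.4370.
Arc elasticity E = %Δq/%ΔP ≈ 0.5112/-0.4370 ≈ -1.170.
|E| > 1: demand is elastic over this range.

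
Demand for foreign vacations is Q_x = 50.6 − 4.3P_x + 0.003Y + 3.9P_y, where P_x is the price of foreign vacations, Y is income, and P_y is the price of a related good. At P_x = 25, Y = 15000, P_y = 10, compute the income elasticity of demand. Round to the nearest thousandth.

Substituting, Q_x = 50.6 − 4.3(25) + 0.003(15000) + 3.9(10) = 50.6 − 107.5 + 45 + 39 = 27.1.
∂Q_x/∂Y = +0.003, so E_I = 0.003·(15000/27.1) ≈ 1.661.
E_I > 1: normal good (luxury).

1.661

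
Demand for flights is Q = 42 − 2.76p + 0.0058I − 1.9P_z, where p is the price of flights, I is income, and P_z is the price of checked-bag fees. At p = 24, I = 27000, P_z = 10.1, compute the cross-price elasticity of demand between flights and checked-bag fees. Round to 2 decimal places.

-0.17

Substituting, Q = 42 − 2.76(24) + 0.0058(27000) − 1.9(10.1) = 42 − 66.24 + 156.6 − 19.19 = 113.17.
∂Q/∂P_z = −1.9, so E_xy = -1.9·(10.1/113.17) ≈ -0.17.
E_xy < 0: the goods are complements.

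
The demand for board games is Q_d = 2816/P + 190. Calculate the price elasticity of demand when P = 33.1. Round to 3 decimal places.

At P = 33.1, Q_d = 275.0755.
dQ_d/dP = −2816/P² = −2.5703.
Point elasticity E = (dQ_d/dP)·(P/Q_d) = -2.5703 × 33.1/275.0755 ≈ -0.309.
|E| < 1, so demand is inelastic at this price.

-0.309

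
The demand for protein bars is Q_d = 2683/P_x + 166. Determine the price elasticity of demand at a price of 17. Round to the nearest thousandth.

At P_x = 17, Q_d = 323.8235.
dQ_d/dP_x = −2683/P_x² = −9.2837.
Point elasticity E = (dQ_d/dP_x)·(P_x/Q_d) = -9.2837 × 17/323.8235 ≈ -0.487.
|E| < 1, so demand is inelastic at this price.

-0.487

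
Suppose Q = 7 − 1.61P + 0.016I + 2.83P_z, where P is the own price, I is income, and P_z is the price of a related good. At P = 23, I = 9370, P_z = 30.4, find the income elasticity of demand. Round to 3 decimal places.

0.728

Evaluating quantity at (P, I, P_z) gives Q = 7 − 1.61(23) + 0.016(9370) + 2.83(30.4) = 7 − 37.03 + 149.92 + 86.032 = 205.922.
∂Q/∂I = +0.016, so E_I = 0.016·(9370/205.922) ≈ 0.728.
E_I ∈ (0,1): normal good (necessity).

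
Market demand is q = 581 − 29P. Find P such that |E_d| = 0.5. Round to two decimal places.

Set −bP/(a − bP) = −0.5 ⇒ bP = 0.5(a − bP) ⇒ bP(1+0.5) = 0.5·a.
P = 0.5·581/(29·1.5) ≈ 6.68.

6.68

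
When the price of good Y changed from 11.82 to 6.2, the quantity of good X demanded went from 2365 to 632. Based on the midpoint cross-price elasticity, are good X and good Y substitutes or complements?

%ΔQ_x = (632 − 2365)/[(2365+632)/2] = -1733/1498.5 ≈ -1.1565.
%ΔP_y = (6.2 − 11.82)/[(11.82+6.2)/2] ≈ -0.6238.
E_xy = -1.1565/-0.6238 ≈ 1.854.
E_xy > 0, so the goods are substitutes.

substitutes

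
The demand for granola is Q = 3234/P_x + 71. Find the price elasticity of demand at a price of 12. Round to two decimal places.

At P_x = 12, Q = 340.5.
dQ/dP_x = −3234/P_x² = −22.4583.
Point elasticity E = (dQ/dP_x)·(P_x/Q) = -22.4583 × 12/340.5 ≈ -0.79.
|E| < 1, so demand is inelastic at this price.

-0.79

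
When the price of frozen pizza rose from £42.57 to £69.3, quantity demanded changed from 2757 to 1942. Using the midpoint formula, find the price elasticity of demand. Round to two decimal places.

-0.73

%Δq = (1942 − 2757)/[(2757 + 1942)/2] = -815/2349.5 ≈ -0.3469.
%ΔP = (69.3 − 42.57)/[(42.57 + 69.3)/2] = 26.73/55.935 ≈ 0.4779.
Arc elasticity E = %Δq/%ΔP ≈ -0.3469/0.4779 ≈ -0.73.
|E| < 1: demand is inelastic over this range.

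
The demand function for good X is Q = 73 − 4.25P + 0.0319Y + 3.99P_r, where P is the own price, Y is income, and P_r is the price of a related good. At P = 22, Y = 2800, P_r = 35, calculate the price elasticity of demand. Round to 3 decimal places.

-0.449

Evaluating quantity at (P, Y, P_r) gives Q = 73 − 4.25(22) + 0.0319(2800) + 3.99(35) = 73 − 93.5 + 89.32 + 139.65 = 208.47.
∂Q/∂P = −4.25, so E_p = (−4.25)·(22/208.47) ≈ -0.449.
|E_p| < 1: demand is inelastic.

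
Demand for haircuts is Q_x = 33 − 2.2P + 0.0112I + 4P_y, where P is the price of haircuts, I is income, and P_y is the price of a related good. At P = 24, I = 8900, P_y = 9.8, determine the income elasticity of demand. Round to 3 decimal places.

0.837

Evaluating quantity at (P, I, P_y) gives Q_x = 33 − 2.2(24) + 0.0112(8900) + 4(9.8) = 33 − 52.8 + 99.68 + 39.2 = 119.08.
∂Q_x/∂I = +0.0112, so E_I = 0.0112·(8900/119.08) ≈ 0.837.
E_I ∈ (0,1): normal good (necessity).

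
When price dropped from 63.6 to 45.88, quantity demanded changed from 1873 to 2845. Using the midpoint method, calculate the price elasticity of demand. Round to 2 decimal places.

-1.27

%ΔQ = (2845 − 1873)/[(1873 + 2845)/2] = 972/2359 ≈ 0.4120.
%Δp = (45.88 − 63.6)/[(63.6 + 45.88)/2] = -17.72/54.74 ≈ -0.3237.
Arc elasticity E = %ΔQ/%Δp ≈ 0.4120/-0.3237 ≈ -1.27.
|E| > 1: demand is elastic over this range.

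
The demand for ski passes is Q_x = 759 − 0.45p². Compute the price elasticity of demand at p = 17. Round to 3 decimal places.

-0.414

At p = 17, Q_x = 628.95.
dQ_x/dp = −2·0.45·p = −15.3.
Point elasticity E = (dQ_x/dp)·(p/Q_x) = -15.3 × 17/628.95 ≈ -0.414.
|E| < 1, so demand is inelastic at this price.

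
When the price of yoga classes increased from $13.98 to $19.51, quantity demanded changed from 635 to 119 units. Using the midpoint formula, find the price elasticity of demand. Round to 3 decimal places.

-4.144

%Δq = (119 − 635)/[(635 + 119)/2] = -516/377 ≈ -1.3687.
%ΔP = (19.51 − 13.98)/[(13.98 + 19.51)/2] = 5.53/16.745 ≈ 0.3302.
Arc elasticity E = %Δq/%ΔP ≈ -1.3687/0.3302 ≈ -4.144.
|E| > 1: demand is elastic over this range.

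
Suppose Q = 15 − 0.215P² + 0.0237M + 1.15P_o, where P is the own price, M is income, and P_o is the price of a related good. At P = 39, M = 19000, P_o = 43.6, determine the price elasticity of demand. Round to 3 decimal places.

Q = 15 − 0.215(39)² + 0.0237(19000) + 1.15(43.6) = 15 − 327.015 + 450.3 + 50.14 = 188.425.
∂Q/∂P = −2·0.215·P = -16.77, so E_p = -16.77·(39/188.425) ≈ -3.471.
|E_p| > 1: demand is elastic.

-3.471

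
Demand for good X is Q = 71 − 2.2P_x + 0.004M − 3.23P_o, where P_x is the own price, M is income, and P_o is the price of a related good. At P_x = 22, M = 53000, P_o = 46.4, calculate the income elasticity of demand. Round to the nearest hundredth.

Substituting, Q = 71 − 2.2(22) + 0.004(53000) − 3.23(46.4) = 71 − 48.4 + 212 − 149.872 = 84.728.
∂Q/∂M = +0.004, so E_I = 0.004·(53000/84.728) ≈ 2.50.
E_I > 1: normal good (luxury).

2.50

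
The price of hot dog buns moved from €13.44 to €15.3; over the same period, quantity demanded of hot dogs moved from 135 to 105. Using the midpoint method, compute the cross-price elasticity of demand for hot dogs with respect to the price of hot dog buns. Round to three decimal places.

%ΔQ_x = (105 − 135)/[(135+105)/2] = -30/120 ≈ -0.2500.
%ΔP_y = (15.3 − 13.44)/[(13.44+15.3)/2] ≈ 0.1294.
E_xy = -0.2500/0.1294 ≈ -1.931.
E_xy < 0, so hot dogs and hot dog buns are complements.

-1.931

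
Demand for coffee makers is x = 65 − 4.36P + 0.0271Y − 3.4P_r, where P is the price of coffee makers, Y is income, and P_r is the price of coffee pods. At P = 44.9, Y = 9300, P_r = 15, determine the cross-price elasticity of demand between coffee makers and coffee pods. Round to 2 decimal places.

Substituting, x = 65 − 4.36(44.9) + 0.0271(9300) − 3.4(15) = 65 − 195.764 + 252.03 − 51 = 70.266.
∂x/∂P_r = −3.4, so E_xy = -3.4·(15/70.266) ≈ -0.73.
E_xy < 0: the goods are complements.

-0.73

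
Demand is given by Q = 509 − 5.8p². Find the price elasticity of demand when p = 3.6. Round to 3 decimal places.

-0.347

At p = 3.6, Q = 433.832.
dQ/dp = −2·5.8·p = −41.76.
Point elasticity E = (dQ/dp)·(p/Q) = -41.76 × 3.6/433.832 ≈ -0.347.
|E| < 1, so demand is inelastic at this price.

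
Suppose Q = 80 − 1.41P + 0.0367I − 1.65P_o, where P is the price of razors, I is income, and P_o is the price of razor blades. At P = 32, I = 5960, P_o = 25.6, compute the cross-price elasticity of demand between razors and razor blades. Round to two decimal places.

Evaluating quantity at (P, I, P_o) gives Q = 80 − 1.41(32) + 0.0367(5960) − 1.65(25.6) = 80 − 45.12 + 218.732 − 42.24 = 211.372.
∂Q/∂P_o = −1.65, so E_xy = -1.65·(25.6/211.372) ≈ -0.20.
E_xy < 0: the goods are complements.

-0.20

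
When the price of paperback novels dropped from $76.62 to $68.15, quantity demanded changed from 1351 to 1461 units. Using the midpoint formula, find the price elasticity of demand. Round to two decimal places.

-0.67

%Δq = (1461 − 1351)/[(1351 + 1461)/2] = 110/1406 ≈ 0.0782.
%Δp = (68.15 − 76.62)/[(76.62 + 68.15)/2] = -8.47/72.385 ≈ -0.1170.
Arc elasticity E = %Δq/%Δp ≈ 0.0782/-0.1170 ≈ -0.67.
|E| < 1: demand is inelastic over this range.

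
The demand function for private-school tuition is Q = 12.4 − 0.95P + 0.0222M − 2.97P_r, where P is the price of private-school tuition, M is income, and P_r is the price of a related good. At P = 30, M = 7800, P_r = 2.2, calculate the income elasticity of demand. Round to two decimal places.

Q = 12.4 − 0.95(30) + 0.0222(7800) − 2.97(2.2) = 12.4 − 28.5 + 173.16 − 6.534 = 150.526.
∂Q/∂M = +0.0222, so E_I = 0.0222·(7800/150.526) ≈ 1.15.
E_I > 1: normal good (luxury).

1.15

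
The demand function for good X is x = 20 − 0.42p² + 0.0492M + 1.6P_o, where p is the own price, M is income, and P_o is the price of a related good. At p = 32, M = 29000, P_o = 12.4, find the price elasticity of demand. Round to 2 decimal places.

-0.83

x = 20 − 0.42(32)² + 0.0492(29000) + 1.6(12.4) = 20 − 430.08 + 1426.8 + 19.84 = 1036.56.
∂x/∂p = −2·0.42·p = -26.88, so E_p = -26.88·(32/1036.56) ≈ -0.83.
|E_p| < 1: demand is inelastic.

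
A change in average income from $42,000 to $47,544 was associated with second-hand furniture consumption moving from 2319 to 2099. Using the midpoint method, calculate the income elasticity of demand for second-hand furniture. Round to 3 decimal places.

%ΔQ = (2099 − 2319)/[(2319+2099)/2] = -220/2209 ≈ -0.0996.
%ΔI = (47,544 − 42,000)/[(42,000+47,544)/2] = 5544/44772 ≈ 0.1238.
E_I = %ΔQ/%ΔI ≈ -0.804.
E_I < 0: inferior good.

-0.804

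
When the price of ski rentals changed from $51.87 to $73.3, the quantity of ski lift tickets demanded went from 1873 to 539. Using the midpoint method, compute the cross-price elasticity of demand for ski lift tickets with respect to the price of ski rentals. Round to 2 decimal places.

-3.23

%ΔQ_x = (539 − 1873)/[(1873+539)/2] = -1334/1206 ≈ -1.1061.
%ΔP_y = (73.3 − 51.87)/[(51.87+73.3)/2] ≈ 0.3424.
E_xy = -1.1061/0.3424 ≈ -3.23.
E_xy < 0, so ski lift tickets and ski rentals are complements.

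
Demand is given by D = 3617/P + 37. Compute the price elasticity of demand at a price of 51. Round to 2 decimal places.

At P = 51, D = 107.9216.
dD/dP = −3617/P² = −1.3906.
Point elasticity E = (dD/dP)·(P/D) = -1.3906 × 51/107.9216 ≈ -0.66.
|E| < 1, so demand is inelastic at this price.

-0.66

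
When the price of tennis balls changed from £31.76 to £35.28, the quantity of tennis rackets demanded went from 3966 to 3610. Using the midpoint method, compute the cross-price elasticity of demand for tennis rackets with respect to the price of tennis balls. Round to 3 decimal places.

%ΔQ_x = (3610 − 3966)/[(3966+3610)/2] = -356/3788 ≈ -0.0940.
%ΔP_y = (35.28 − 31.76)/[(31.76+35.28)/2] ≈ 0.1050.
E_xy = -0.0940/0.1050 ≈ -0.895.
E_xy < 0, so tennis rackets and tennis balls are complements.

-0.895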